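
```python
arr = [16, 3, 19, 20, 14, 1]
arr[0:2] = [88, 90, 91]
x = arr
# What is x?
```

arr starts as [16, 3, 19, 20, 14, 1] (length 6). The slice arr[0:2] covers indices [0, 1] with values [16, 3]. Replacing that slice with [88, 90, 91] (different length) produces [88, 90, 91, 19, 20, 14, 1].

[88, 90, 91, 19, 20, 14, 1]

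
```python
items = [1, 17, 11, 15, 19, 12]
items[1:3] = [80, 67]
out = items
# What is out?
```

items starts as [1, 17, 11, 15, 19, 12] (length 6). The slice items[1:3] covers indices [1, 2] with values [17, 11]. Replacing that slice with [80, 67] (same length) produces [1, 80, 67, 15, 19, 12].

[1, 80, 67, 15, 19, 12]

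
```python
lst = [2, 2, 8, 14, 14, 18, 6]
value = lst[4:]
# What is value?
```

lst has length 7. The slice lst[4:] selects indices [4, 5, 6] (4->14, 5->18, 6->6), giving [14, 18, 6].

[14, 18, 6]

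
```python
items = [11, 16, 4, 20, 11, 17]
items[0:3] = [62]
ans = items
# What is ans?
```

items starts as [11, 16, 4, 20, 11, 17] (length 6). The slice items[0:3] covers indices [0, 1, 2] with values [11, 16, 4]. Replacing that slice with [62] (different length) produces [62, 20, 11, 17].

[62, 20, 11, 17]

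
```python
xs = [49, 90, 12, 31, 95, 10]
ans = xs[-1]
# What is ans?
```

xs has length 6. Negative index -1 maps to positive index 6 + (-1) = 5. xs[5] = 10.

10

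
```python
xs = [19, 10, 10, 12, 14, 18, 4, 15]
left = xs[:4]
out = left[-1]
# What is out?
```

xs has length 8. The slice xs[:4] selects indices [0, 1, 2, 3] (0->19, 1->10, 2->10, 3->12), giving [19, 10, 10, 12]. So left = [19, 10, 10, 12]. Then left[-1] = 12.

12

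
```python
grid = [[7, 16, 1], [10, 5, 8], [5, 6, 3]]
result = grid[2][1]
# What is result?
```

grid[2] = [5, 6, 3]. Taking column 1 of that row yields 6.

6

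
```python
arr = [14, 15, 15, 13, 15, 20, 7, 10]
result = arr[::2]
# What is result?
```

arr has length 8. The slice arr[::2] selects indices [0, 2, 4, 6] (0->14, 2->15, 4->15, 6->7), giving [14, 15, 15, 7].

[14, 15, 15, 7]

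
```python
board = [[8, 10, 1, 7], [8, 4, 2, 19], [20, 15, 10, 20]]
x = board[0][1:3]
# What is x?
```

board[0] = [8, 10, 1, 7]. board[0] has length 4. The slice board[0][1:3] selects indices [1, 2] (1->10, 2->1), giving [10, 1].

[10, 1]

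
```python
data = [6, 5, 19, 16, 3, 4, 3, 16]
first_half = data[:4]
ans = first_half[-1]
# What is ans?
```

data has length 8. The slice data[:4] selects indices [0, 1, 2, 3] (0->6, 1->5, 2->19, 3->16), giving [6, 5, 19, 16]. So first_half = [6, 5, 19, 16]. Then first_half[-1] = 16.

16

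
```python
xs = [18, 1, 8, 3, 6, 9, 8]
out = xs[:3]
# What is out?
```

xs has length 7. The slice xs[:3] selects indices [0, 1, 2] (0->18, 1->1, 2->8), giving [18, 1, 8].

[18, 1, 8]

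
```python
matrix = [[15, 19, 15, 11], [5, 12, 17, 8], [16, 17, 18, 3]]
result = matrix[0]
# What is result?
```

matrix has 3 rows. Row 0 is [15, 19, 15, 11].

[15, 19, 15, 11]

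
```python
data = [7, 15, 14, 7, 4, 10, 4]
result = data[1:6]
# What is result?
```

data has length 7. The slice data[1:6] selects indices [1, 2, 3, 4, 5] (1->15, 2->14, 3->7, 4->4, 5->10), giving [15, 14, 7, 4, 10].

[15, 14, 7, 4, 10]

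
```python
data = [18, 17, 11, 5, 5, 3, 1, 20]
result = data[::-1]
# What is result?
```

data has length 8. The slice data[::-1] selects indices [7, 6, 5, 4, 3, 2, 1, 0] (7->20, 6->1, 5->3, 4->5, 3->5, 2->11, 1->17, 0->18), giving [20, 1, 3, 5, 5, 11, 17, 18].

[20, 1, 3, 5, 5, 11, 17, 18]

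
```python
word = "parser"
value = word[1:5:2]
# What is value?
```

word has length 6. The slice word[1:5:2] selects indices [1, 3] (1->'a', 3->'s'), giving 'as'.

'as'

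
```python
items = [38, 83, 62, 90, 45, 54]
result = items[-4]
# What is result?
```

items has length 6. Negative index -4 maps to positive index 6 + (-4) = 2. items[2] = 62.

62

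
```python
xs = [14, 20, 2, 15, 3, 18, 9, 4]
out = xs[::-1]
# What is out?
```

xs has length 8. The slice xs[::-1] selects indices [7, 6, 5, 4, 3, 2, 1, 0] (7->4, 6->9, 5->18, 4->3, 3->15, 2->2, 1->20, 0->14), giving [4, 9, 18, 3, 15, 2, 20, 14].

[4, 9, 18, 3, 15, 2, 20, 14]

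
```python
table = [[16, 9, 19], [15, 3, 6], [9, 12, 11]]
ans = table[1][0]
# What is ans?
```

table[1] = [15, 3, 6]. Taking column 0 of that row yields 15.

15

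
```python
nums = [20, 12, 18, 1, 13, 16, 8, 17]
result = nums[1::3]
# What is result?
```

nums has length 8. The slice nums[1::3] selects indices [1, 4, 7] (1->12, 4->13, 7->17), giving [12, 13, 17].

[12, 13, 17]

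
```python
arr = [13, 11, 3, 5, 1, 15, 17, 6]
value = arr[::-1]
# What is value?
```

arr has length 8. The slice arr[::-1] selects indices [7, 6, 5, 4, 3, 2, 1, 0] (7->6, 6->17, 5->15, 4->1, 3->5, 2->3, 1->11, 0->13), giving [6, 17, 15, 1, 5, 3, 11, 13].

[6, 17, 15, 1, 5, 3, 11, 13]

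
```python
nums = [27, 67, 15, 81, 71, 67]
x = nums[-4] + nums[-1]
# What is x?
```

nums has length 6. Negative index -4 maps to positive index 6 + (-4) = 2. nums[2] = 15.
nums has length 6. Negative index -1 maps to positive index 6 + (-1) = 5. nums[5] = 67.
Sum: 15 + 67 = 82.

82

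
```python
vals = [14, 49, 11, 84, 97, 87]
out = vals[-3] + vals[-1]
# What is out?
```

vals has length 6. Negative index -3 maps to positive index 6 + (-3) = 3. vals[3] = 84.
vals has length 6. Negative index -1 maps to positive index 6 + (-1) = 5. vals[5] = 87.
Sum: 84 + 87 = 171.

171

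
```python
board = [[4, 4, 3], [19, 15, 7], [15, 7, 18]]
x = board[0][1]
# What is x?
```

board[0] = [4, 4, 3]. Taking column 1 of that row yields 4.

4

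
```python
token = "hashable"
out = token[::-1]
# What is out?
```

token has length 8. The slice token[::-1] selects indices [7, 6, 5, 4, 3, 2, 1, 0] (7->'e', 6->'l', 5->'b', 4->'a', 3->'h', 2->'s', 1->'a', 0->'h'), giving 'elbahsah'.

'elbahsah'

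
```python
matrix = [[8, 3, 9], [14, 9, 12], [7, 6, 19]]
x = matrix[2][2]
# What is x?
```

matrix[2] = [7, 6, 19]. Taking column 2 of that row yields 19.

19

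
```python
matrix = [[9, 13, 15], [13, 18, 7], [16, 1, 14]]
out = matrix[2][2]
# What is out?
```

matrix[2] = [16, 1, 14]. Taking column 2 of that row yields 14.

14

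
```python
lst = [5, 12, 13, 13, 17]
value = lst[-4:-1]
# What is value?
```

lst has length 5. The slice lst[-4:-1] selects indices [1, 2, 3] (1->12, 2->13, 3->13), giving [12, 13, 13].

[12, 13, 13]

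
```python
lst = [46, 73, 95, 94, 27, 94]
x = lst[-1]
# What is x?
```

lst has length 6. Negative index -1 maps to positive index 6 + (-1) = 5. lst[5] = 94.

94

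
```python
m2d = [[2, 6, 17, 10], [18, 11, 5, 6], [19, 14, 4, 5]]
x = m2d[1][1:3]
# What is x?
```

m2d[1] = [18, 11, 5, 6]. m2d[1] has length 4. The slice m2d[1][1:3] selects indices [1, 2] (1->11, 2->5), giving [11, 5].

[11, 5]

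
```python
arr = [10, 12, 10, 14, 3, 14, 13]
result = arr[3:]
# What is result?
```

arr has length 7. The slice arr[3:] selects indices [3, 4, 5, 6] (3->14, 4->3, 5->14, 6->13), giving [14, 3, 14, 13].

[14, 3, 14, 13]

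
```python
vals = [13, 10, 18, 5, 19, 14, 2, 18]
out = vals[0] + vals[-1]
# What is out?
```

vals has length 8. vals[0] = 13.
vals has length 8. Negative index -1 maps to positive index 8 + (-1) = 7. vals[7] = 18.
Sum: 13 + 18 = 31.

31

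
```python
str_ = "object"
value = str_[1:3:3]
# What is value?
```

str_ has length 6. The slice str_[1:3:3] selects indices [1] (1->'b'), giving 'b'.

'b'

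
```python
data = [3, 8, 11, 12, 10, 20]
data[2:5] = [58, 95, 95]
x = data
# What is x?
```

data starts as [3, 8, 11, 12, 10, 20] (length 6). The slice data[2:5] covers indices [2, 3, 4] with values [11, 12, 10]. Replacing that slice with [58, 95, 95] (same length) produces [3, 8, 58, 95, 95, 20].

[3, 8, 58, 95, 95, 20]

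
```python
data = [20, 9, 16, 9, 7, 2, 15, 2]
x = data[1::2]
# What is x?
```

data has length 8. The slice data[1::2] selects indices [1, 3, 5, 7] (1->9, 3->9, 5->2, 7->2), giving [9, 9, 2, 2].

[9, 9, 2, 2]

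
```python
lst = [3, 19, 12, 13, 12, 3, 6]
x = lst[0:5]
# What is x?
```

lst has length 7. The slice lst[0:5] selects indices [0, 1, 2, 3, 4] (0->3, 1->19, 2->12, 3->13, 4->12), giving [3, 19, 12, 13, 12].

[3, 19, 12, 13, 12]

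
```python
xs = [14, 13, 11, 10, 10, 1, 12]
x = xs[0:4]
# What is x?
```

xs has length 7. The slice xs[0:4] selects indices [0, 1, 2, 3] (0->14, 1->13, 2->11, 3->10), giving [14, 13, 11, 10].

[14, 13, 11, 10]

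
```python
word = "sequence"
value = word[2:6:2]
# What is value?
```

word has length 8. The slice word[2:6:2] selects indices [2, 4] (2->'q', 4->'e'), giving 'qe'.

'qe'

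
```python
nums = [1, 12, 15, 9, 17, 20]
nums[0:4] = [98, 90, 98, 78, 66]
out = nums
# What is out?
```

nums starts as [1, 12, 15, 9, 17, 20] (length 6). The slice nums[0:4] covers indices [0, 1, 2, 3] with values [1, 12, 15, 9]. Replacing that slice with [98, 90, 98, 78, 66] (different length) produces [98, 90, 98, 78, 66, 17, 20].

[98, 90, 98, 78, 66, 17, 20]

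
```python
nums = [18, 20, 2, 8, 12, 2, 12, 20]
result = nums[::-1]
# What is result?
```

nums has length 8. The slice nums[::-1] selects indices [7, 6, 5, 4, 3, 2, 1, 0] (7->20, 6->12, 5->2, 4->12, 3->8, 2->2, 1->20, 0->18), giving [20, 12, 2, 12, 8, 2, 20, 18].

[20, 12, 2, 12, 8, 2, 20, 18]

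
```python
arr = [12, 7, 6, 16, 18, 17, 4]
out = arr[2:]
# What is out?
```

arr has length 7. The slice arr[2:] selects indices [2, 3, 4, 5, 6] (2->6, 3->16, 4->18, 5->17, 6->4), giving [6, 16, 18, 17, 4].

[6, 16, 18, 17, 4]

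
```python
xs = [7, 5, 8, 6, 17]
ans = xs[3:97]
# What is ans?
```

xs has length 5. The slice xs[3:97] selects indices [3, 4] (3->6, 4->17), giving [6, 17].

[6, 17]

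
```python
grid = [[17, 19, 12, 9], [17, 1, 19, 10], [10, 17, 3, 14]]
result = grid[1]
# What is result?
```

grid has 3 rows. Row 1 is [17, 1, 19, 10].

[17, 1, 19, 10]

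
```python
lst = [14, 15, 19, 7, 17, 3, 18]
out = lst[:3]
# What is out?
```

lst has length 7. The slice lst[:3] selects indices [0, 1, 2] (0->14, 1->15, 2->19), giving [14, 15, 19].

[14, 15, 19]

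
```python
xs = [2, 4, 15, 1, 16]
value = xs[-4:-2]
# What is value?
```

xs has length 5. The slice xs[-4:-2] selects indices [1, 2] (1->4, 2->15), giving [4, 15].

[4, 15]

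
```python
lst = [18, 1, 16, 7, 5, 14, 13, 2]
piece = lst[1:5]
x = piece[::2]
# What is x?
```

lst has length 8. The slice lst[1:5] selects indices [1, 2, 3, 4] (1->1, 2->16, 3->7, 4->5), giving [1, 16, 7, 5]. So piece = [1, 16, 7, 5]. piece has length 4. The slice piece[::2] selects indices [0, 2] (0->1, 2->7), giving [1, 7].

[1, 7]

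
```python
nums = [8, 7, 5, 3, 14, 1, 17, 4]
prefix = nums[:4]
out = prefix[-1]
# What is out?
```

nums has length 8. The slice nums[:4] selects indices [0, 1, 2, 3] (0->8, 1->7, 2->5, 3->3), giving [8, 7, 5, 3]. So prefix = [8, 7, 5, 3]. Then prefix[-1] = 3.

3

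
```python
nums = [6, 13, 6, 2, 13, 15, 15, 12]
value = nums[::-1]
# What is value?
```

nums has length 8. The slice nums[::-1] selects indices [7, 6, 5, 4, 3, 2, 1, 0] (7->12, 6->15, 5->15, 4->13, 3->2, 2->6, 1->13, 0->6), giving [12, 15, 15, 13, 2, 6, 13, 6].

[12, 15, 15, 13, 2, 6, 13, 6]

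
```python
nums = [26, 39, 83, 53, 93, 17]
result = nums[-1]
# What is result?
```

nums has length 6. Negative index -1 maps to positive index 6 + (-1) = 5. nums[5] = 17.

17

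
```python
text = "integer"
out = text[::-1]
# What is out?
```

text has length 7. The slice text[::-1] selects indices [6, 5, 4, 3, 2, 1, 0] (6->'r', 5->'e', 4->'g', 3->'e', 2->'t', 1->'n', 0->'i'), giving 'regetni'.

'regetni'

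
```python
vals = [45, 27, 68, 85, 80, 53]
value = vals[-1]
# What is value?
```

vals has length 6. Negative index -1 maps to positive index 6 + (-1) = 5. vals[5] = 53.

53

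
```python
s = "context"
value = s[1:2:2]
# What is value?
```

s has length 7. The slice s[1:2:2] selects indices [1] (1->'o'), giving 'o'.

'o'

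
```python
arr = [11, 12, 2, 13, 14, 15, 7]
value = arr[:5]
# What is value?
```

arr has length 7. The slice arr[:5] selects indices [0, 1, 2, 3, 4] (0->11, 1->12, 2->2, 3->13, 4->14), giving [11, 12, 2, 13, 14].

[11, 12, 2, 13, 14]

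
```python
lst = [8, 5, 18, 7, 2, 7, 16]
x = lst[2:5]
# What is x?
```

lst has length 7. The slice lst[2:5] selects indices [2, 3, 4] (2->18, 3->7, 4->2), giving [18, 7, 2].

[18, 7, 2]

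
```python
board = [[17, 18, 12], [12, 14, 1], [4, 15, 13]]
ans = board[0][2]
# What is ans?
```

board[0] = [17, 18, 12]. Taking column 2 of that row yields 12.

12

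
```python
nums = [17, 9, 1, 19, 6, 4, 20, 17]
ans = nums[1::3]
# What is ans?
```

nums has length 8. The slice nums[1::3] selects indices [1, 4, 7] (1->9, 4->6, 7->17), giving [9, 6, 17].

[9, 6, 17]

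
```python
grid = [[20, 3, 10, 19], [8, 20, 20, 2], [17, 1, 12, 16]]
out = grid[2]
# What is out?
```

grid has 3 rows. Row 2 is [17, 1, 12, 16].

[17, 1, 12, 16]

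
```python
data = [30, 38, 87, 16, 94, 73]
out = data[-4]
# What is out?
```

data has length 6. Negative index -4 maps to positive index 6 + (-4) = 2. data[2] = 87.

87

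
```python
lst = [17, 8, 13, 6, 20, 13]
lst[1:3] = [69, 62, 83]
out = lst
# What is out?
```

lst starts as [17, 8, 13, 6, 20, 13] (length 6). The slice lst[1:3] covers indices [1, 2] with values [8, 13]. Replacing that slice with [69, 62, 83] (different length) produces [17, 69, 62, 83, 6, 20, 13].

[17, 69, 62, 83, 6, 20, 13]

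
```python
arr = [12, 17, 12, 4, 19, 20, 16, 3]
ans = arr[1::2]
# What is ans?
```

arr has length 8. The slice arr[1::2] selects indices [1, 3, 5, 7] (1->17, 3->4, 5->20, 7->3), giving [17, 4, 20, 3].

[17, 4, 20, 3]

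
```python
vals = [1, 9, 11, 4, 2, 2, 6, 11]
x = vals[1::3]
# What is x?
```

vals has length 8. The slice vals[1::3] selects indices [1, 4, 7] (1->9, 4->2, 7->11), giving [9, 2, 11].

[9, 2, 11]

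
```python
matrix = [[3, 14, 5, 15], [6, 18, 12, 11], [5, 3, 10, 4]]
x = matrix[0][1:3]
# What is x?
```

matrix[0] = [3, 14, 5, 15]. matrix[0] has length 4. The slice matrix[0][1:3] selects indices [1, 2] (1->14, 2->5), giving [14, 5].

[14, 5]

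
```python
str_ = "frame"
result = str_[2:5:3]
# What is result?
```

str_ has length 5. The slice str_[2:5:3] selects indices [2] (2->'a'), giving 'a'.

'a'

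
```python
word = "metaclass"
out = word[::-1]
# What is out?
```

word has length 9. The slice word[::-1] selects indices [8, 7, 6, 5, 4, 3, 2, 1, 0] (8->'s', 7->'s', 6->'a', 5->'l', 4->'c', 3->'a', 2->'t', 1->'e', 0->'m'), giving 'ssalcatem'.

'ssalcatem'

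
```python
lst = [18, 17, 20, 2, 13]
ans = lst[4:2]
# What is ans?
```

lst has length 5. The slice lst[4:2] resolves to an empty index range, so the result is [].

[]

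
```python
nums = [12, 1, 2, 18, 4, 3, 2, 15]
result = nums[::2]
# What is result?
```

nums has length 8. The slice nums[::2] selects indices [0, 2, 4, 6] (0->12, 2->2, 4->4, 6->2), giving [12, 2, 4, 2].

[12, 2, 4, 2]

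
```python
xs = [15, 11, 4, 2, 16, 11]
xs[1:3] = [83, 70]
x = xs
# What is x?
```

xs starts as [15, 11, 4, 2, 16, 11] (length 6). The slice xs[1:3] covers indices [1, 2] with values [11, 4]. Replacing that slice with [83, 70] (same length) produces [15, 83, 70, 2, 16, 11].

[15, 83, 70, 2, 16, 11]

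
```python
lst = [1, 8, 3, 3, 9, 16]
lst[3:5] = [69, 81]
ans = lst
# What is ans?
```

lst starts as [1, 8, 3, 3, 9, 16] (length 6). The slice lst[3:5] covers indices [3, 4] with values [3, 9]. Replacing that slice with [69, 81] (same length) produces [1, 8, 3, 69, 81, 16].

[1, 8, 3, 69, 81, 16]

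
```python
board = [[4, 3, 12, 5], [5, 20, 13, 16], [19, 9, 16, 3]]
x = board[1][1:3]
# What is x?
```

board[1] = [5, 20, 13, 16]. board[1] has length 4. The slice board[1][1:3] selects indices [1, 2] (1->20, 2->13), giving [20, 13].

[20, 13]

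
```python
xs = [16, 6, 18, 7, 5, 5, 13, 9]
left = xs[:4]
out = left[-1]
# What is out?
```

xs has length 8. The slice xs[:4] selects indices [0, 1, 2, 3] (0->16, 1->6, 2->18, 3->7), giving [16, 6, 18, 7]. So left = [16, 6, 18, 7]. Then left[-1] = 7.

7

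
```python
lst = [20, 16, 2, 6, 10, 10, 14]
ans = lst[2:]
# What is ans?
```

lst has length 7. The slice lst[2:] selects indices [2, 3, 4, 5, 6] (2->2, 3->6, 4->10, 5->10, 6->14), giving [2, 6, 10, 10, 14].

[2, 6, 10, 10, 14]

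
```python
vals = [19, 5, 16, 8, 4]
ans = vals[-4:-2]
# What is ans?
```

vals has length 5. The slice vals[-4:-2] selects indices [1, 2] (1->5, 2->16), giving [5, 16].

[5, 16]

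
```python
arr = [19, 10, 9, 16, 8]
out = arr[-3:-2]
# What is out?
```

arr has length 5. The slice arr[-3:-2] selects indices [2] (2->9), giving [9].

[9]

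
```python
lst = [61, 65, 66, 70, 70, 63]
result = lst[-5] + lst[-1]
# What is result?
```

lst has length 6. Negative index -5 maps to positive index 6 + (-5) = 1. lst[1] = 65.
lst has length 6. Negative index -1 maps to positive index 6 + (-1) = 5. lst[5] = 63.
Sum: 65 + 63 = 128.

128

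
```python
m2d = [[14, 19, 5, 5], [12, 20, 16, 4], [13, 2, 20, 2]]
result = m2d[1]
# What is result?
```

m2d has 3 rows. Row 1 is [12, 20, 16, 4].

[12, 20, 16, 4]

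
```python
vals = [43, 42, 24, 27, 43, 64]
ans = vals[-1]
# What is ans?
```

vals has length 6. Negative index -1 maps to positive index 6 + (-1) = 5. vals[5] = 64.

64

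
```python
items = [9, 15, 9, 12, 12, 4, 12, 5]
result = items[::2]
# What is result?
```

items has length 8. The slice items[::2] selects indices [0, 2, 4, 6] (0->9, 2->9, 4->12, 6->12), giving [9, 9, 12, 12].

[9, 9, 12, 12]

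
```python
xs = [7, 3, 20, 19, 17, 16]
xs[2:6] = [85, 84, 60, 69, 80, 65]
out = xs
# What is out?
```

xs starts as [7, 3, 20, 19, 17, 16] (length 6). The slice xs[2:6] covers indices [2, 3, 4, 5] with values [20, 19, 17, 16]. Replacing that slice with [85, 84, 60, 69, 80, 65] (different length) produces [7, 3, 85, 84, 60, 69, 80, 65].

[7, 3, 85, 84, 60, 69, 80, 65]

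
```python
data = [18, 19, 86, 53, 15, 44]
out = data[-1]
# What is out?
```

data has length 6. Negative index -1 maps to positive index 6 + (-1) = 5. data[5] = 44.

44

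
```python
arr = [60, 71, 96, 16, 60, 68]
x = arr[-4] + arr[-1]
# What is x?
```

arr has length 6. Negative index -4 maps to positive index 6 + (-4) = 2. arr[2] = 96.
arr has length 6. Negative index -1 maps to positive index 6 + (-1) = 5. arr[5] = 68.
Sum: 96 + 68 = 164.

164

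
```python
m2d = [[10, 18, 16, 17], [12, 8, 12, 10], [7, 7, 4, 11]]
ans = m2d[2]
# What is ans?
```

m2d has 3 rows. Row 2 is [7, 7, 4, 11].

[7, 7, 4, 11]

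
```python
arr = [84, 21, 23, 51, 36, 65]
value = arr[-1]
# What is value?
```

arr has length 6. Negative index -1 maps to positive index 6 + (-1) = 5. arr[5] = 65.

65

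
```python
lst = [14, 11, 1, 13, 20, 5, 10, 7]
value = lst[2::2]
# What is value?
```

lst has length 8. The slice lst[2::2] selects indices [2, 4, 6] (2->1, 4->20, 6->10), giving [1, 20, 10].

[1, 20, 10]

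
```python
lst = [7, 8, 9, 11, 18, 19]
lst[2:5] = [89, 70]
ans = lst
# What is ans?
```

lst starts as [7, 8, 9, 11, 18, 19] (length 6). The slice lst[2:5] covers indices [2, 3, 4] with values [9, 11, 18]. Replacing that slice with [89, 70] (different length) produces [7, 8, 89, 70, 19].

[7, 8, 89, 70, 19]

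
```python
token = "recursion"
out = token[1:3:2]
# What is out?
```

token has length 9. The slice token[1:3:2] selects indices [1] (1->'e'), giving 'e'.

'e'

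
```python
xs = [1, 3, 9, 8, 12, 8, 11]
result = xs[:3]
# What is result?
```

xs has length 7. The slice xs[:3] selects indices [0, 1, 2] (0->1, 1->3, 2->9), giving [1, 3, 9].

[1, 3, 9]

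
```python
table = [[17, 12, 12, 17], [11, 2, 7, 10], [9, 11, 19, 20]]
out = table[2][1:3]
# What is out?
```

table[2] = [9, 11, 19, 20]. table[2] has length 4. The slice table[2][1:3] selects indices [1, 2] (1->11, 2->19), giving [11, 19].

[11, 19]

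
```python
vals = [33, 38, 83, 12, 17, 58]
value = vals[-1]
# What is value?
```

vals has length 6. Negative index -1 maps to positive index 6 + (-1) = 5. vals[5] = 58.

58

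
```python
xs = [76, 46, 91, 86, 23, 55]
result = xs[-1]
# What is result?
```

xs has length 6. Negative index -1 maps to positive index 6 + (-1) = 5. xs[5] = 55.

55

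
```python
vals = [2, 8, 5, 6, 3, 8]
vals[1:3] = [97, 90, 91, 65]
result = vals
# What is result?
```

vals starts as [2, 8, 5, 6, 3, 8] (length 6). The slice vals[1:3] covers indices [1, 2] with values [8, 5]. Replacing that slice with [97, 90, 91, 65] (different length) produces [2, 97, 90, 91, 65, 6, 3, 8].

[2, 97, 90, 91, 65, 6, 3, 8]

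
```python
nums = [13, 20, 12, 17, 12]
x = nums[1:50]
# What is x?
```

nums has length 5. The slice nums[1:50] selects indices [1, 2, 3, 4] (1->20, 2->12, 3->17, 4->12), giving [20, 12, 17, 12].

[20, 12, 17, 12]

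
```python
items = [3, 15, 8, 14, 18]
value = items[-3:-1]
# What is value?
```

items has length 5. The slice items[-3:-1] selects indices [2, 3] (2->8, 3->14), giving [8, 14].

[8, 14]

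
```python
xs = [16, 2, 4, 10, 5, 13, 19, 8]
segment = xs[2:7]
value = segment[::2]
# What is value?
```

xs has length 8. The slice xs[2:7] selects indices [2, 3, 4, 5, 6] (2->4, 3->10, 4->5, 5->13, 6->19), giving [4, 10, 5, 13, 19]. So segment = [4, 10, 5, 13, 19]. segment has length 5. The slice segment[::2] selects indices [0, 2, 4] (0->4, 2->5, 4->19), giving [4, 5, 19].

[4, 5, 19]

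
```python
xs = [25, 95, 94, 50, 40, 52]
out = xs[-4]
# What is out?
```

xs has length 6. Negative index -4 maps to positive index 6 + (-4) = 2. xs[2] = 94.

94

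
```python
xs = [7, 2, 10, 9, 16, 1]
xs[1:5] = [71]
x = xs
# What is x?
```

xs starts as [7, 2, 10, 9, 16, 1] (length 6). The slice xs[1:5] covers indices [1, 2, 3, 4] with values [2, 10, 9, 16]. Replacing that slice with [71] (different length) produces [7, 71, 1].

[7, 71, 1]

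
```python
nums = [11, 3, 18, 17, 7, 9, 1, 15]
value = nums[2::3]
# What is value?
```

nums has length 8. The slice nums[2::3] selects indices [2, 5] (2->18, 5->9), giving [18, 9].

[18, 9]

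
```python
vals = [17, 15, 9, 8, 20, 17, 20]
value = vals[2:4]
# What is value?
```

vals has length 7. The slice vals[2:4] selects indices [2, 3] (2->9, 3->8), giving [9, 8].

[9, 8]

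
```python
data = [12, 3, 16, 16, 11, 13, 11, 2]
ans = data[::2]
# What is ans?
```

data has length 8. The slice data[::2] selects indices [0, 2, 4, 6] (0->12, 2->16, 4->11, 6->11), giving [12, 16, 11, 11].

[12, 16, 11, 11]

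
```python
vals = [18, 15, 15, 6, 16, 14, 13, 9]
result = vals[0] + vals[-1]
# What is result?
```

vals has length 8. vals[0] = 18.
vals has length 8. Negative index -1 maps to positive index 8 + (-1) = 7. vals[7] = 9.
Sum: 18 + 9 = 27.

27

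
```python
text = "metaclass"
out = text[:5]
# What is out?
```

text has length 9. The slice text[:5] selects indices [0, 1, 2, 3, 4] (0->'m', 1->'e', 2->'t', 3->'a', 4->'c'), giving 'metac'.

'metac'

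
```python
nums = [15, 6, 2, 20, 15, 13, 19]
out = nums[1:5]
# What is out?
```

nums has length 7. The slice nums[1:5] selects indices [1, 2, 3, 4] (1->6, 2->2, 3->20, 4->15), giving [6, 2, 20, 15].

[6, 2, 20, 15]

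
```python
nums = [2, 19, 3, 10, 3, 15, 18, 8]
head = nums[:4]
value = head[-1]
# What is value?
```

nums has length 8. The slice nums[:4] selects indices [0, 1, 2, 3] (0->2, 1->19, 2->3, 3->10), giving [2, 19, 3, 10]. So head = [2, 19, 3, 10]. Then head[-1] = 10.

10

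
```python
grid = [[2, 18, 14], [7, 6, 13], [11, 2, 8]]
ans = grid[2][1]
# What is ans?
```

grid[2] = [11, 2, 8]. Taking column 1 of that row yields 2.

2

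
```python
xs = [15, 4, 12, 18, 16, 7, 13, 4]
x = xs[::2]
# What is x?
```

xs has length 8. The slice xs[::2] selects indices [0, 2, 4, 6] (0->15, 2->12, 4->16, 6->13), giving [15, 12, 16, 13].

[15, 12, 16, 13]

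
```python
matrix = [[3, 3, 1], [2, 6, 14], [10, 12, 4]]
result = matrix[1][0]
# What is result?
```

matrix[1] = [2, 6, 14]. Taking column 0 of that row yields 2.

2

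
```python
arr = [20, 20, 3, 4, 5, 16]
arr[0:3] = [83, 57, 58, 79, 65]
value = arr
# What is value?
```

arr starts as [20, 20, 3, 4, 5, 16] (length 6). The slice arr[0:3] covers indices [0, 1, 2] with values [20, 20, 3]. Replacing that slice with [83, 57, 58, 79, 65] (different length) produces [83, 57, 58, 79, 65, 4, 5, 16].

[83, 57, 58, 79, 65, 4, 5, 16]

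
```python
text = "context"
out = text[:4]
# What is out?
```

text has length 7. The slice text[:4] selects indices [0, 1, 2, 3] (0->'c', 1->'o', 2->'n', 3->'t'), giving 'cont'.

'cont'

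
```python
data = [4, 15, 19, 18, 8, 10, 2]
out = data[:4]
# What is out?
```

data has length 7. The slice data[:4] selects indices [0, 1, 2, 3] (0->4, 1->15, 2->19, 3->18), giving [4, 15, 19, 18].

[4, 15, 19, 18]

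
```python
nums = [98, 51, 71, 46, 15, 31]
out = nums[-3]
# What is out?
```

nums has length 6. Negative index -3 maps to positive index 6 + (-3) = 3. nums[3] = 46.

46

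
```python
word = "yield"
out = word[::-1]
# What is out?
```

word has length 5. The slice word[::-1] selects indices [4, 3, 2, 1, 0] (4->'d', 3->'l', 2->'e', 1->'i', 0->'y'), giving 'dleiy'.

'dleiy'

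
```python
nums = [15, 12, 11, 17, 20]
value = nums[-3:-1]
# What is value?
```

nums has length 5. The slice nums[-3:-1] selects indices [2, 3] (2->11, 3->17), giving [11, 17].

[11, 17]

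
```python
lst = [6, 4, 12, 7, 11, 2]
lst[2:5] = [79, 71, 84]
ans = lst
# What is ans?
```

lst starts as [6, 4, 12, 7, 11, 2] (length 6). The slice lst[2:5] covers indices [2, 3, 4] with values [12, 7, 11]. Replacing that slice with [79, 71, 84] (same length) produces [6, 4, 79, 71, 84, 2].

[6, 4, 79, 71, 84, 2]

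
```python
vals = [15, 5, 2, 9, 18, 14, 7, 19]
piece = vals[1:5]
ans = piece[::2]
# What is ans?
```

vals has length 8. The slice vals[1:5] selects indices [1, 2, 3, 4] (1->5, 2->2, 3->9, 4->18), giving [5, 2, 9, 18]. So piece = [5, 2, 9, 18]. piece has length 4. The slice piece[::2] selects indices [0, 2] (0->5, 2->9), giving [5, 9].

[5, 9]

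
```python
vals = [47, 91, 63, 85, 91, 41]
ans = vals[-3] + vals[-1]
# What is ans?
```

vals has length 6. Negative index -3 maps to positive index 6 + (-3) = 3. vals[3] = 85.
vals has length 6. Negative index -1 maps to positive index 6 + (-1) = 5. vals[5] = 41.
Sum: 85 + 41 = 126.

126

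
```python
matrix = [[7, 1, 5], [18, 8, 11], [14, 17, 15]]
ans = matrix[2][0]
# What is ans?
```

matrix[2] = [14, 17, 15]. Taking column 0 of that row yields 14.

14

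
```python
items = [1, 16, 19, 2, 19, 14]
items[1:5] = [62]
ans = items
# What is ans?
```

items starts as [1, 16, 19, 2, 19, 14] (length 6). The slice items[1:5] covers indices [1, 2, 3, 4] with values [16, 19, 2, 19]. Replacing that slice with [62] (different length) produces [1, 62, 14].

[1, 62, 14]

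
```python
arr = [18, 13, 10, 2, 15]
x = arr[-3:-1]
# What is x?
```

arr has length 5. The slice arr[-3:-1] selects indices [2, 3] (2->10, 3->2), giving [10, 2].

[10, 2]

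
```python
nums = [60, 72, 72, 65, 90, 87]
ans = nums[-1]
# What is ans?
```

nums has length 6. Negative index -1 maps to positive index 6 + (-1) = 5. nums[5] = 87.

87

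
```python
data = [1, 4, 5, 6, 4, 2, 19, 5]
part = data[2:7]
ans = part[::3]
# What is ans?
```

data has length 8. The slice data[2:7] selects indices [2, 3, 4, 5, 6] (2->5, 3->6, 4->4, 5->2, 6->19), giving [5, 6, 4, 2, 19]. So part = [5, 6, 4, 2, 19]. part has length 5. The slice part[::3] selects indices [0, 3] (0->5, 3->2), giving [5, 2].

[5, 2]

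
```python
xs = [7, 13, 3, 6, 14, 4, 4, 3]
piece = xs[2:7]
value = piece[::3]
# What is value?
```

xs has length 8. The slice xs[2:7] selects indices [2, 3, 4, 5, 6] (2->3, 3->6, 4->14, 5->4, 6->4), giving [3, 6, 14, 4, 4]. So piece = [3, 6, 14, 4, 4]. piece has length 5. The slice piece[::3] selects indices [0, 3] (0->3, 3->4), giving [3, 4].

[3, 4]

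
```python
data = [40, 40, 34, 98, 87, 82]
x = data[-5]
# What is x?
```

data has length 6. Negative index -5 maps to positive index 6 + (-5) = 1. data[1] = 40.

40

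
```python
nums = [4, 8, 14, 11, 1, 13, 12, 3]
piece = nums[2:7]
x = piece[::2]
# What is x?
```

nums has length 8. The slice nums[2:7] selects indices [2, 3, 4, 5, 6] (2->14, 3->11, 4->1, 5->13, 6->12), giving [14, 11, 1, 13, 12]. So piece = [14, 11, 1, 13, 12]. piece has length 5. The slice piece[::2] selects indices [0, 2, 4] (0->14, 2->1, 4->12), giving [14, 1, 12].

[14, 1, 12]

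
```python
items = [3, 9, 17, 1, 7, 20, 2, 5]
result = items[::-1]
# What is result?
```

items has length 8. The slice items[::-1] selects indices [7, 6, 5, 4, 3, 2, 1, 0] (7->5, 6->2, 5->20, 4->7, 3->1, 2->17, 1->9, 0->3), giving [5, 2, 20, 7, 1, 17, 9, 3].

[5, 2, 20, 7, 1, 17, 9, 3]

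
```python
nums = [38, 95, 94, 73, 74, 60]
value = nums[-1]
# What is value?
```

nums has length 6. Negative index -1 maps to positive index 6 + (-1) = 5. nums[5] = 60.

60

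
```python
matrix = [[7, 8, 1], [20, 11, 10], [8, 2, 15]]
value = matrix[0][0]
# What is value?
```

matrix[0] = [7, 8, 1]. Taking column 0 of that row yields 7.

7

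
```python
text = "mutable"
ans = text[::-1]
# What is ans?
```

text has length 7. The slice text[::-1] selects indices [6, 5, 4, 3, 2, 1, 0] (6->'e', 5->'l', 4->'b', 3->'a', 2->'t', 1->'u', 0->'m'), giving 'elbatum'.

'elbatum'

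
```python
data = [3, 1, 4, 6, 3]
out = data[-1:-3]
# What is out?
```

data has length 5. The slice data[-1:-3] resolves to an empty index range, so the result is [].

[]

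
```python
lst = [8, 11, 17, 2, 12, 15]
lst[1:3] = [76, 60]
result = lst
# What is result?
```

lst starts as [8, 11, 17, 2, 12, 15] (length 6). The slice lst[1:3] covers indices [1, 2] with values [11, 17]. Replacing that slice with [76, 60] (same length) produces [8, 76, 60, 2, 12, 15].

[8, 76, 60, 2, 12, 15]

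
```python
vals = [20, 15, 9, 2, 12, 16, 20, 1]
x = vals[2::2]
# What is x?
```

vals has length 8. The slice vals[2::2] selects indices [2, 4, 6] (2->9, 4->12, 6->20), giving [9, 12, 20].

[9, 12, 20]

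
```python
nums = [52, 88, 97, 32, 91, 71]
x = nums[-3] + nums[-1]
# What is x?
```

nums has length 6. Negative index -3 maps to positive index 6 + (-3) = 3. nums[3] = 32.
nums has length 6. Negative index -1 maps to positive index 6 + (-1) = 5. nums[5] = 71.
Sum: 32 + 71 = 103.

103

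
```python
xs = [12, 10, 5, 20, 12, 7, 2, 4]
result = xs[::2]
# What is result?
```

xs has length 8. The slice xs[::2] selects indices [0, 2, 4, 6] (0->12, 2->5, 4->12, 6->2), giving [12, 5, 12, 2].

[12, 5, 12, 2]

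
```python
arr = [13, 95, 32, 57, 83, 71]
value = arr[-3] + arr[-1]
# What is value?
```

arr has length 6. Negative index -3 maps to positive index 6 + (-3) = 3. arr[3] = 57.
arr has length 6. Negative index -1 maps to positive index 6 + (-1) = 5. arr[5] = 71.
Sum: 57 + 71 = 128.

128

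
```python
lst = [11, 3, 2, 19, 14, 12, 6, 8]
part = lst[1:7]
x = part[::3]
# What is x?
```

lst has length 8. The slice lst[1:7] selects indices [1, 2, 3, 4, 5, 6] (1->3, 2->2, 3->19, 4->14, 5->12, 6->6), giving [3, 2, 19, 14, 12, 6]. So part = [3, 2, 19, 14, 12, 6]. part has length 6. The slice part[::3] selects indices [0, 3] (0->3, 3->14), giving [3, 14].

[3, 14]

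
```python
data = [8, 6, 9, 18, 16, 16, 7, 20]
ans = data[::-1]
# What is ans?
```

data has length 8. The slice data[::-1] selects indices [7, 6, 5, 4, 3, 2, 1, 0] (7->20, 6->7, 5->16, 4->16, 3->18, 2->9, 1->6, 0->8), giving [20, 7, 16, 16, 18, 9, 6, 8].

[20, 7, 16, 16, 18, 9, 6, 8]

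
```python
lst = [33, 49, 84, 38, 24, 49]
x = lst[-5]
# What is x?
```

lst has length 6. Negative index -5 maps to positive index 6 + (-5) = 1. lst[1] = 49.

49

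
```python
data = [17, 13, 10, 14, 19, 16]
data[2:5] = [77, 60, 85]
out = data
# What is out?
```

data starts as [17, 13, 10, 14, 19, 16] (length 6). The slice data[2:5] covers indices [2, 3, 4] with values [10, 14, 19]. Replacing that slice with [77, 60, 85] (same length) produces [17, 13, 77, 60, 85, 16].

[17, 13, 77, 60, 85, 16]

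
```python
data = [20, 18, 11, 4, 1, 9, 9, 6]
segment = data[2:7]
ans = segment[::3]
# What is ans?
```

data has length 8. The slice data[2:7] selects indices [2, 3, 4, 5, 6] (2->11, 3->4, 4->1, 5->9, 6->9), giving [11, 4, 1, 9, 9]. So segment = [11, 4, 1, 9, 9]. segment has length 5. The slice segment[::3] selects indices [0, 3] (0->11, 3->9), giving [11, 9].

[11, 9]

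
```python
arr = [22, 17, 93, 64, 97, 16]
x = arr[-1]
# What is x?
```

arr has length 6. Negative index -1 maps to positive index 6 + (-1) = 5. arr[5] = 16.

16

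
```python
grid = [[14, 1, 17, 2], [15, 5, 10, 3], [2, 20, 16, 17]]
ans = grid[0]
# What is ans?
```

grid has 3 rows. Row 0 is [14, 1, 17, 2].

[14, 1, 17, 2]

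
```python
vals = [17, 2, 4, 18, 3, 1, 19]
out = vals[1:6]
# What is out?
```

vals has length 7. The slice vals[1:6] selects indices [1, 2, 3, 4, 5] (1->2, 2->4, 3->18, 4->3, 5->1), giving [2, 4, 18, 3, 1].

[2, 4, 18, 3, 1]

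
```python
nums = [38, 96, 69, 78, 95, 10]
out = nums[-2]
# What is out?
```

nums has length 6. Negative index -2 maps to positive index 6 + (-2) = 4. nums[4] = 95.

95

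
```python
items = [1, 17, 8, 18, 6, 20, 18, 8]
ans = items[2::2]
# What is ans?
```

items has length 8. The slice items[2::2] selects indices [2, 4, 6] (2->8, 4->6, 6->18), giving [8, 6, 18].

[8, 6, 18]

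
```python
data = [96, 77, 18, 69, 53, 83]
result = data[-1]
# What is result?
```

data has length 6. Negative index -1 maps to positive index 6 + (-1) = 5. data[5] = 83.

83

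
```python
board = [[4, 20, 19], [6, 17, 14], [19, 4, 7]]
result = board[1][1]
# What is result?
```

board[1] = [6, 17, 14]. Taking column 1 of that row yields 17.

17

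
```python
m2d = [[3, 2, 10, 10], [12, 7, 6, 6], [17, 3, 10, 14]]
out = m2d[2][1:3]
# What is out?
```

m2d[2] = [17, 3, 10, 14]. m2d[2] has length 4. The slice m2d[2][1:3] selects indices [1, 2] (1->3, 2->10), giving [3, 10].

[3, 10]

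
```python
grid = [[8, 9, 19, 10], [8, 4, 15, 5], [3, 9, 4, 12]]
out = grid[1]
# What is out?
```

grid has 3 rows. Row 1 is [8, 4, 15, 5].

[8, 4, 15, 5]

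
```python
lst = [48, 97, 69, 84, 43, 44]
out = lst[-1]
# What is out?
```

lst has length 6. Negative index -1 maps to positive index 6 + (-1) = 5. lst[5] = 44.

44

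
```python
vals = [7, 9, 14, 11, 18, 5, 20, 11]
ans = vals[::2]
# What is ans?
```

vals has length 8. The slice vals[::2] selects indices [0, 2, 4, 6] (0->7, 2->14, 4->18, 6->20), giving [7, 14, 18, 20].

[7, 14, 18, 20]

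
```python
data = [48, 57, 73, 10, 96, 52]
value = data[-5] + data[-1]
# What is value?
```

data has length 6. Negative index -5 maps to positive index 6 + (-5) = 1. data[1] = 57.
data has length 6. Negative index -1 maps to positive index 6 + (-1) = 5. data[5] = 52.
Sum: 57 + 52 = 109.

109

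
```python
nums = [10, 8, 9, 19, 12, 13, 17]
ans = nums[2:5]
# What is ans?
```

nums has length 7. The slice nums[2:5] selects indices [2, 3, 4] (2->9, 3->19, 4->12), giving [9, 19, 12].

[9, 19, 12]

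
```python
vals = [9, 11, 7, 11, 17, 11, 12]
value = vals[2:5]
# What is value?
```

vals has length 7. The slice vals[2:5] selects indices [2, 3, 4] (2->7, 3->11, 4->17), giving [7, 11, 17].

[7, 11, 17]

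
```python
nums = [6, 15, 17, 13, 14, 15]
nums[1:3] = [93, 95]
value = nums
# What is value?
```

nums starts as [6, 15, 17, 13, 14, 15] (length 6). The slice nums[1:3] covers indices [1, 2] with values [15, 17]. Replacing that slice with [93, 95] (same length) produces [6, 93, 95, 13, 14, 15].

[6, 93, 95, 13, 14, 15]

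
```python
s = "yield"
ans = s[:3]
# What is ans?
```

s has length 5. The slice s[:3] selects indices [0, 1, 2] (0->'y', 1->'i', 2->'e'), giving 'yie'.

'yie'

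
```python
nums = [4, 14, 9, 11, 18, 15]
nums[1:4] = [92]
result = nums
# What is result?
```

nums starts as [4, 14, 9, 11, 18, 15] (length 6). The slice nums[1:4] covers indices [1, 2, 3] with values [14, 9, 11]. Replacing that slice with [92] (different length) produces [4, 92, 18, 15].

[4, 92, 18, 15]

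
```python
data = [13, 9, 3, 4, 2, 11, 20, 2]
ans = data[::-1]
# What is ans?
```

data has length 8. The slice data[::-1] selects indices [7, 6, 5, 4, 3, 2, 1, 0] (7->2, 6->20, 5->11, 4->2, 3->4, 2->3, 1->9, 0->13), giving [2, 20, 11, 2, 4, 3, 9, 13].

[2, 20, 11, 2, 4, 3, 9, 13]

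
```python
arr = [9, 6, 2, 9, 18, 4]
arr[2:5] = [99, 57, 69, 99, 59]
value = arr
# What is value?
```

arr starts as [9, 6, 2, 9, 18, 4] (length 6). The slice arr[2:5] covers indices [2, 3, 4] with values [2, 9, 18]. Replacing that slice with [99, 57, 69, 99, 59] (different length) produces [9, 6, 99, 57, 69, 99, 59, 4].

[9, 6, 99, 57, 69, 99, 59, 4]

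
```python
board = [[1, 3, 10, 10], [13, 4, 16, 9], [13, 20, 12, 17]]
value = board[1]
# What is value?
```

board has 3 rows. Row 1 is [13, 4, 16, 9].

[13, 4, 16, 9]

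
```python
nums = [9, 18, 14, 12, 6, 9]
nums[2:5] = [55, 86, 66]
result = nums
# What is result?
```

nums starts as [9, 18, 14, 12, 6, 9] (length 6). The slice nums[2:5] covers indices [2, 3, 4] with values [14, 12, 6]. Replacing that slice with [55, 86, 66] (same length) produces [9, 18, 55, 86, 66, 9].

[9, 18, 55, 86, 66, 9]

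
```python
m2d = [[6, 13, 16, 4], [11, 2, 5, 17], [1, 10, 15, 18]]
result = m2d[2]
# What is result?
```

m2d has 3 rows. Row 2 is [1, 10, 15, 18].

[1, 10, 15, 18]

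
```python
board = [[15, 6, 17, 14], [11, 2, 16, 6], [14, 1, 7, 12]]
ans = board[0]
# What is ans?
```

board has 3 rows. Row 0 is [15, 6, 17, 14].

[15, 6, 17, 14]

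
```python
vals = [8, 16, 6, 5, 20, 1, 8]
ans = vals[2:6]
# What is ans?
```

vals has length 7. The slice vals[2:6] selects indices [2, 3, 4, 5] (2->6, 3->5, 4->20, 5->1), giving [6, 5, 20, 1].

[6, 5, 20, 1]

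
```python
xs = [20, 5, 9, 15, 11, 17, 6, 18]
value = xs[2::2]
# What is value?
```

xs has length 8. The slice xs[2::2] selects indices [2, 4, 6] (2->9, 4->11, 6->6), giving [9, 11, 6].

[9, 11, 6]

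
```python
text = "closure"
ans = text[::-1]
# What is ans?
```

text has length 7. The slice text[::-1] selects indices [6, 5, 4, 3, 2, 1, 0] (6->'e', 5->'r', 4->'u', 3->'s', 2->'o', 1->'l', 0->'c'), giving 'erusolc'.

'erusolc'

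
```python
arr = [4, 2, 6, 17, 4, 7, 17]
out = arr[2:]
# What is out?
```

arr has length 7. The slice arr[2:] selects indices [2, 3, 4, 5, 6] (2->6, 3->17, 4->4, 5->7, 6->17), giving [6, 17, 4, 7, 17].

[6, 17, 4, 7, 17]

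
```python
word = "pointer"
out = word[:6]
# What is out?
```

word has length 7. The slice word[:6] selects indices [0, 1, 2, 3, 4, 5] (0->'p', 1->'o', 2->'i', 3->'n', 4->'t', 5->'e'), giving 'pointe'.

'pointe'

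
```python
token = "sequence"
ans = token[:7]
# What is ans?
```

token has length 8. The slice token[:7] selects indices [0, 1, 2, 3, 4, 5, 6] (0->'s', 1->'e', 2->'q', 3->'u', 4->'e', 5->'n', 6->'c'), giving 'sequenc'.

'sequenc'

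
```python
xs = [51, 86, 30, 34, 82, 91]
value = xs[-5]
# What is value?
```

xs has length 6. Negative index -5 maps to positive index 6 + (-5) = 1. xs[1] = 86.

86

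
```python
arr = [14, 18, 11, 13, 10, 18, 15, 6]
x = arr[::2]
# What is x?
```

arr has length 8. The slice arr[::2] selects indices [0, 2, 4, 6] (0->14, 2->11, 4->10, 6->15), giving [14, 11, 10, 15].

[14, 11, 10, 15]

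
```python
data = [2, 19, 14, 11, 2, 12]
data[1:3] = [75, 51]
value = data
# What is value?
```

data starts as [2, 19, 14, 11, 2, 12] (length 6). The slice data[1:3] covers indices [1, 2] with values [19, 14]. Replacing that slice with [75, 51] (same length) produces [2, 75, 51, 11, 2, 12].

[2, 75, 51, 11, 2, 12]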